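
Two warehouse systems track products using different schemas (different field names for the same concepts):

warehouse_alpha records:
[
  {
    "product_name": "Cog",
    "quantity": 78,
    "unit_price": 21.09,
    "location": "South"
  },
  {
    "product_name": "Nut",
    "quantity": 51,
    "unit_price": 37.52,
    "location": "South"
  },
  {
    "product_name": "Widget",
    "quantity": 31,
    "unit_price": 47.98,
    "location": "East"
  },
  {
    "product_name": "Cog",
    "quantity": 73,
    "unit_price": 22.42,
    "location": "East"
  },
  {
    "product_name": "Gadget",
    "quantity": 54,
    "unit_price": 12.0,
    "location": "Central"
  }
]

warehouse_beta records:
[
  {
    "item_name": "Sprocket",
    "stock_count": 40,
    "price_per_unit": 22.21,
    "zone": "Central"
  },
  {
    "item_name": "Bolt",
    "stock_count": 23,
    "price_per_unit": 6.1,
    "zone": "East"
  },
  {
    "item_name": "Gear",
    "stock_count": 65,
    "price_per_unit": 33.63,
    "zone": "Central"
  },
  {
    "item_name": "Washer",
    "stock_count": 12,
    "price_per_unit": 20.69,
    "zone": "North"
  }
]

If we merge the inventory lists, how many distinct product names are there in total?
8

Schema mapping: "product_name" (warehouse_alpha) = "item_name" (warehouse_beta) = product name

Products in warehouse_alpha: ['Cog', 'Gadget', 'Nut', 'Widget']
Products in warehouse_beta: ['Bolt', 'Gear', 'Sprocket', 'Washer']

Union (unique products): ['Bolt', 'Cog', 'Gadget', 'Gear', 'Nut', 'Sprocket', 'Washer', 'Widget']
Count: 8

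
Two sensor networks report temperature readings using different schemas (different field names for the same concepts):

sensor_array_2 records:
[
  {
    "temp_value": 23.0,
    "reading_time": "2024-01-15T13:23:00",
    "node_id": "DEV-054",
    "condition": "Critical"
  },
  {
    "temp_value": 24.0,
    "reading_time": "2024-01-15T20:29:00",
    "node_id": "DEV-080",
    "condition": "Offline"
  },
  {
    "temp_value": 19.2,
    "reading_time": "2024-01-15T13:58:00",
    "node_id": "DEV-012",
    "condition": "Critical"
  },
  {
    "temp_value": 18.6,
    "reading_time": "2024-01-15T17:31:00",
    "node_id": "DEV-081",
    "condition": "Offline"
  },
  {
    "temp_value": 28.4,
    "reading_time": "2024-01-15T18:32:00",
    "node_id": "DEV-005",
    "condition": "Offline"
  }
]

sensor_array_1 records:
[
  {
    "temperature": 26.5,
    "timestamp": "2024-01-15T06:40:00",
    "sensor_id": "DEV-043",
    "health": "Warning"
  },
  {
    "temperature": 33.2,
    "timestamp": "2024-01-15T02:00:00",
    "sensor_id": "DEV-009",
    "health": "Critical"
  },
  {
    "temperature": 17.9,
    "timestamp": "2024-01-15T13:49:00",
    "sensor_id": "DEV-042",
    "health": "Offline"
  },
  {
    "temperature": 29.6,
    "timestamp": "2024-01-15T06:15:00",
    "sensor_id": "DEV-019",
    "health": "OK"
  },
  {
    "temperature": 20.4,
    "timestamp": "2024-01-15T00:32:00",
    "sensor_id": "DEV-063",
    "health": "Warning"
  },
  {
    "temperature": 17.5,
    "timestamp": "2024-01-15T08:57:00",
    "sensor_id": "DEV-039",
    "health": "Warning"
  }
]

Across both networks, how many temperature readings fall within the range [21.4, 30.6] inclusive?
5

Schema mapping: "temp_value" (sensor_array_2) = "temperature" (sensor_array_1) = temperature

Readings in [21.4, 30.6] from sensor_array_2: 3
Readings in [21.4, 30.6] from sensor_array_1: 2

Total count: 3 + 2 = 5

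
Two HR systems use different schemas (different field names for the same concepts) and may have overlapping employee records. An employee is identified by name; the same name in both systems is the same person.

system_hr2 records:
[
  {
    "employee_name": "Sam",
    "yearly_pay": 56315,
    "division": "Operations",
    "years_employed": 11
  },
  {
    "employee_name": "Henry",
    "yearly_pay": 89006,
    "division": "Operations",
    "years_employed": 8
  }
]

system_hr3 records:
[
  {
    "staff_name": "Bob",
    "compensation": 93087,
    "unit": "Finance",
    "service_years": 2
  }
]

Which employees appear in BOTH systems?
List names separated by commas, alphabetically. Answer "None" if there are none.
None

Schema mapping: "employee_name" (system_hr2) = "staff_name" (system_hr3) = employee name

Names in system_hr2: ['Henry', 'Sam']
Names in system_hr3: ['Bob']

Intersection: None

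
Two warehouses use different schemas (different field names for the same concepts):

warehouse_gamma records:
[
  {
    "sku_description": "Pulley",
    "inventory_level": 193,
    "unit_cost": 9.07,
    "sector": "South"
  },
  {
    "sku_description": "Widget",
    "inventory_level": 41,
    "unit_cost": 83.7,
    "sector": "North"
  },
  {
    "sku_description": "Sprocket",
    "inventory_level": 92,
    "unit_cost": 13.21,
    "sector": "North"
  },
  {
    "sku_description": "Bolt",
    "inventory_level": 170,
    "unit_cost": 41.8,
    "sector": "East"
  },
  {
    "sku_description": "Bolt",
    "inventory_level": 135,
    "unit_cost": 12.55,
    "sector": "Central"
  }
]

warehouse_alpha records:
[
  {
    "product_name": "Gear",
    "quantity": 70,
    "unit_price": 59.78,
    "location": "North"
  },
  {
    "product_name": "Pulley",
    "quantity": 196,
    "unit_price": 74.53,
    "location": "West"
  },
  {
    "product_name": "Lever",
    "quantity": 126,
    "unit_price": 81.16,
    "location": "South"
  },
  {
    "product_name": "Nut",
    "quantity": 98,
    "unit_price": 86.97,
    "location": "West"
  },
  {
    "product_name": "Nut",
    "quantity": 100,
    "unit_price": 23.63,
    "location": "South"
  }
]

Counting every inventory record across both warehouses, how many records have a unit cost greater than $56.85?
5

Schema mapping: "unit_cost" (warehouse_gamma) = "unit_price" (warehouse_alpha) = unit cost

Records > $56.85 in warehouse_gamma: 1
Records > $56.85 in warehouse_alpha: 4

Total count: 1 + 4 = 5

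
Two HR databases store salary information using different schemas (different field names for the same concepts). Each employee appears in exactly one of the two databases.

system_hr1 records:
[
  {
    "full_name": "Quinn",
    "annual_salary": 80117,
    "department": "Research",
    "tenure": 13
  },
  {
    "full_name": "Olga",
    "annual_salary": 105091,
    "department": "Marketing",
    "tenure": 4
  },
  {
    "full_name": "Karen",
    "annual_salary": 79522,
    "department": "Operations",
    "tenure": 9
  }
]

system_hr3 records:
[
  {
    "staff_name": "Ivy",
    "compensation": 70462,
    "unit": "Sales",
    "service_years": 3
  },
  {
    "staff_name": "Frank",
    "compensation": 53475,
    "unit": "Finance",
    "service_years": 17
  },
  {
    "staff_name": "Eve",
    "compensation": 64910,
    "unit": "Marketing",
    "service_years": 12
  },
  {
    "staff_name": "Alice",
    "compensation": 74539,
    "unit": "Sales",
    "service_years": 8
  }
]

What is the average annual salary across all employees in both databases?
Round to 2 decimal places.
75445.14

Schema mapping: "annual_salary" (system_hr1) = "compensation" (system_hr3) = annual salary

All salaries: [80117, 105091, 79522, 70462, 53475, 64910, 74539]
Sum: 528116
Count: 7
Average: 528116 / 7 = 75445.14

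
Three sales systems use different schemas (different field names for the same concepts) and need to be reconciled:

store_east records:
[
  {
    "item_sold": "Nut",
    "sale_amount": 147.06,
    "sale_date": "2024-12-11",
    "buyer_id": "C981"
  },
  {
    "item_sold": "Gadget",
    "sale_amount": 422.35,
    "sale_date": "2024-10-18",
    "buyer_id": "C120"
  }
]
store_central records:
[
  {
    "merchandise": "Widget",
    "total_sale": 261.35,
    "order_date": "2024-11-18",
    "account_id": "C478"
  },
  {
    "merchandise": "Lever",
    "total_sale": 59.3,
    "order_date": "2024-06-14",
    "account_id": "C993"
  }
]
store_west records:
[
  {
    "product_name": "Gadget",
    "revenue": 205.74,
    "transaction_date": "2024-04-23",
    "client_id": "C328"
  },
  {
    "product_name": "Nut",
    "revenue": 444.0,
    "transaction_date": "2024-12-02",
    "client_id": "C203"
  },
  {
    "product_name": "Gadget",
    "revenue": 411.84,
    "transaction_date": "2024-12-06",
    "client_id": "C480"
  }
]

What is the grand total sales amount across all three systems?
1951.64

Schema reconciliation - all amount fields map to sale amount:

store_east (sale_amount): 569.41
store_central (total_sale): 320.65
store_west (revenue): 1061.58

Grand total: 1951.64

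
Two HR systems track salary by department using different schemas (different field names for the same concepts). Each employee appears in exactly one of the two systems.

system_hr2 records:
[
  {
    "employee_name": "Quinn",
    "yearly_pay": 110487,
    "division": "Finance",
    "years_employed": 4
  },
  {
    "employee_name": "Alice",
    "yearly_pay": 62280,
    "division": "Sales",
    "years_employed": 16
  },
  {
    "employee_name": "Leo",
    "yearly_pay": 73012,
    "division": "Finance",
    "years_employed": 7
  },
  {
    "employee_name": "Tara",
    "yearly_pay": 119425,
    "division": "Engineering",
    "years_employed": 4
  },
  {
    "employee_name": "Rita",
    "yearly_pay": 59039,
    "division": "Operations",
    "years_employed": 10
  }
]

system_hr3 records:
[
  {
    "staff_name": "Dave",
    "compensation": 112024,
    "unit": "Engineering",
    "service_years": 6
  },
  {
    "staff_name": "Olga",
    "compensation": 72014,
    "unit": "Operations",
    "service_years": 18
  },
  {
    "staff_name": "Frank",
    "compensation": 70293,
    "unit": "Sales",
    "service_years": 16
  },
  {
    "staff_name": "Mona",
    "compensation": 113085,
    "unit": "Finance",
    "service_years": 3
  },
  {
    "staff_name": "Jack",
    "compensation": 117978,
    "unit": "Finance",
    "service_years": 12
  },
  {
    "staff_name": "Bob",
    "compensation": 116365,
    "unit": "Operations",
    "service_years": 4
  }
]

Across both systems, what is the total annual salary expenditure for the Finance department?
414562

Schema mappings:
- "division" (system_hr2) = "unit" (system_hr3) = department
- "yearly_pay" (system_hr2) = "compensation" (system_hr3) = salary

Finance salaries from system_hr2: 183499
Finance salaries from system_hr3: 231063

Total: 183499 + 231063 = 414562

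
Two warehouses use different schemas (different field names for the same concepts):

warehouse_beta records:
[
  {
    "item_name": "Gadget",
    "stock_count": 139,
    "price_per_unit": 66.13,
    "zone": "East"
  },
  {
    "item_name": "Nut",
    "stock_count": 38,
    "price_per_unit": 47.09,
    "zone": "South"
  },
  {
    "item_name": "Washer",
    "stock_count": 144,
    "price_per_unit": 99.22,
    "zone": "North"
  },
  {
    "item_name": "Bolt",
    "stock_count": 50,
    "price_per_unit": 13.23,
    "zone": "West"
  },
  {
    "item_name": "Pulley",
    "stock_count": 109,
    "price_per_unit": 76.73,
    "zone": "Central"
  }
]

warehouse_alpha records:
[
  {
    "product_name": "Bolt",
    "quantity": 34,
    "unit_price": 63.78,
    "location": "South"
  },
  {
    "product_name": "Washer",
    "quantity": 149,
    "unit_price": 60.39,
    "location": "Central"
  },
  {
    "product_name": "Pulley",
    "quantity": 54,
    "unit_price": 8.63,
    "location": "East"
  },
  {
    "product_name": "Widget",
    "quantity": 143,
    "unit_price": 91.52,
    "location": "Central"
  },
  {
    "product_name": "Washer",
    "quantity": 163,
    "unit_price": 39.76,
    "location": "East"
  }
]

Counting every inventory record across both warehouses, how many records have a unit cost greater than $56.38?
6

Schema mapping: "price_per_unit" (warehouse_beta) = "unit_price" (warehouse_alpha) = unit cost

Records > $56.38 in warehouse_beta: 3
Records > $56.38 in warehouse_alpha: 3

Total count: 3 + 3 = 6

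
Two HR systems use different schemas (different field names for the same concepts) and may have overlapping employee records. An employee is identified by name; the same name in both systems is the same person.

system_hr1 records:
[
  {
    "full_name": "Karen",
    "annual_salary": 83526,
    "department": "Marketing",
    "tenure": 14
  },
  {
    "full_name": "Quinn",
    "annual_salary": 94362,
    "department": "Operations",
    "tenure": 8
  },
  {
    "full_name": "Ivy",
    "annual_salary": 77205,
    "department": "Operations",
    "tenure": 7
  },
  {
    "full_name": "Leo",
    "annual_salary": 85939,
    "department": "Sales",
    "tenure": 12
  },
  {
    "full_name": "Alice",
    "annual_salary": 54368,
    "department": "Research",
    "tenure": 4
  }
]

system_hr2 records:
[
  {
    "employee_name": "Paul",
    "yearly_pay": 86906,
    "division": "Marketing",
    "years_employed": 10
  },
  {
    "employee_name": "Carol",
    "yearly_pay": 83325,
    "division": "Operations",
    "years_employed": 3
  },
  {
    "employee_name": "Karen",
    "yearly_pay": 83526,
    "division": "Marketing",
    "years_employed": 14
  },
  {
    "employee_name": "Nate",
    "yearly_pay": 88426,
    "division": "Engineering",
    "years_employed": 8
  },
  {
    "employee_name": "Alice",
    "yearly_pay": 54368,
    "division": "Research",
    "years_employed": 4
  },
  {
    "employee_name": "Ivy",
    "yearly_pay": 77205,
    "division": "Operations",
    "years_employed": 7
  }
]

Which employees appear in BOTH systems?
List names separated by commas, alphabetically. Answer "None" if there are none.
Alice, Ivy, Karen

Schema mapping: "full_name" (system_hr1) = "employee_name" (system_hr2) = employee name

Names in system_hr1: ['Alice', 'Ivy', 'Karen', 'Leo', 'Quinn']
Names in system_hr2: ['Alice', 'Carol', 'Ivy', 'Karen', 'Nate', 'Paul']

Intersection: ['Alice', 'Ivy', 'Karen']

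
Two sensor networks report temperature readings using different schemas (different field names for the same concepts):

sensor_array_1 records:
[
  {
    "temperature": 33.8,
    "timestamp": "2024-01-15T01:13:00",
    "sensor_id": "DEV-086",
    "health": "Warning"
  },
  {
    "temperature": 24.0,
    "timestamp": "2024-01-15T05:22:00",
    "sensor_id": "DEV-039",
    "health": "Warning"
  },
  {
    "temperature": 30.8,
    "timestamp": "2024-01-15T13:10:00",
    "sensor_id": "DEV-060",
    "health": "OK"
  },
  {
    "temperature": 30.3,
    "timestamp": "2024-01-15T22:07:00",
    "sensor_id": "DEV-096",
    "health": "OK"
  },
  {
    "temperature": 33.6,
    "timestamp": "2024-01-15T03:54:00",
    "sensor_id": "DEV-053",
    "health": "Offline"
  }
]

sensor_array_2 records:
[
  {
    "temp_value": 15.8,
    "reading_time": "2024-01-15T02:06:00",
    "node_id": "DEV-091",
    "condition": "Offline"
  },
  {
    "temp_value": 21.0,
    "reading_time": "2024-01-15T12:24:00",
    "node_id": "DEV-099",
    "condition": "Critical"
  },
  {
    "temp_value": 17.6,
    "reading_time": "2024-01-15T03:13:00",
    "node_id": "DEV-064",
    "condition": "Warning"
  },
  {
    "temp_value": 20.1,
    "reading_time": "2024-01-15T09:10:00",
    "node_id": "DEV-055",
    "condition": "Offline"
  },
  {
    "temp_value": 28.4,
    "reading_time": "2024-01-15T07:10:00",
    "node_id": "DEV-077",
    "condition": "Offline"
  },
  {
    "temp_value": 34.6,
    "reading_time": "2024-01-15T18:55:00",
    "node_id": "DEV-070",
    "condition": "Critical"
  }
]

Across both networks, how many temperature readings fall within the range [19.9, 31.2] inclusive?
6

Schema mapping: "temperature" (sensor_array_1) = "temp_value" (sensor_array_2) = temperature

Readings in [19.9, 31.2] from sensor_array_1: 3
Readings in [19.9, 31.2] from sensor_array_2: 3

Total count: 3 + 3 = 6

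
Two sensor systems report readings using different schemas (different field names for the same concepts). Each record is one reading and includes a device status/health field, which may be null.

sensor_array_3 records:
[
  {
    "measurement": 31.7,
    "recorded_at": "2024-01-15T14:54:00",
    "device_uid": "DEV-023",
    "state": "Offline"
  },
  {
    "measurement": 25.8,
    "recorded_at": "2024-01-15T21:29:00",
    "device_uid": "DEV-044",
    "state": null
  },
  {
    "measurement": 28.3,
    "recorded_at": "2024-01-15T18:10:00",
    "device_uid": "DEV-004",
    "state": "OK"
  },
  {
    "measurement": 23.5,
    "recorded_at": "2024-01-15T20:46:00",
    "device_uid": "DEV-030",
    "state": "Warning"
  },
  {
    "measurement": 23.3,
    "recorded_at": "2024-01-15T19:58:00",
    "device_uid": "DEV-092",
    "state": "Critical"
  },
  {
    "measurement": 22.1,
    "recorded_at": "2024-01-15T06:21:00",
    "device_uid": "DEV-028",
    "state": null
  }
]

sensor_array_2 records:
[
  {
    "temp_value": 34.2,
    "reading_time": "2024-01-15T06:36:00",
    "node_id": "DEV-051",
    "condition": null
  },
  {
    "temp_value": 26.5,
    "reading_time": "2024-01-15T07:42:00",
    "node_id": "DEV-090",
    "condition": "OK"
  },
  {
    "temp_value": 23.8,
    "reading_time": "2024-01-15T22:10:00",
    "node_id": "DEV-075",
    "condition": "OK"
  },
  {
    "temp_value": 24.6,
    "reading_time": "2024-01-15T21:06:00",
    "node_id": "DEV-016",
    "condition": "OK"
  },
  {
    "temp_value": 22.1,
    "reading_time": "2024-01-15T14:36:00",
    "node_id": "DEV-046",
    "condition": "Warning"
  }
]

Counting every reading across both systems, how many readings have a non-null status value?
8

Schema mapping: "state" (sensor_array_3) = "condition" (sensor_array_2) = status

Non-null in sensor_array_3: 4
Non-null in sensor_array_2: 4

Total non-null: 4 + 4 = 8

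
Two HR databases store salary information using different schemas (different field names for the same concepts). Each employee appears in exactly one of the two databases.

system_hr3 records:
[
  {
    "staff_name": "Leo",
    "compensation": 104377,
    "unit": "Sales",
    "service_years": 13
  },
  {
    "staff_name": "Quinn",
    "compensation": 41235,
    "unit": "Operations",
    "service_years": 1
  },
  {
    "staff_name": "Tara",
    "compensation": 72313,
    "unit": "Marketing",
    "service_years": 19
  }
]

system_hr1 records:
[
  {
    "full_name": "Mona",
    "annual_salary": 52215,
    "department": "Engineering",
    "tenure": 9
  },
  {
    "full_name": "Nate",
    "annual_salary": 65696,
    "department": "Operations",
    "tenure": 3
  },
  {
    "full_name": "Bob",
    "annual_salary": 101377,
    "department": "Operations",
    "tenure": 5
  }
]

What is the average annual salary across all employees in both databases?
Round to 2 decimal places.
72868.83

Schema mapping: "compensation" (system_hr3) = "annual_salary" (system_hr1) = annual salary

All salaries: [104377, 41235, 72313, 52215, 65696, 101377]
Sum: 437213
Count: 6
Average: 437213 / 6 = 72868.83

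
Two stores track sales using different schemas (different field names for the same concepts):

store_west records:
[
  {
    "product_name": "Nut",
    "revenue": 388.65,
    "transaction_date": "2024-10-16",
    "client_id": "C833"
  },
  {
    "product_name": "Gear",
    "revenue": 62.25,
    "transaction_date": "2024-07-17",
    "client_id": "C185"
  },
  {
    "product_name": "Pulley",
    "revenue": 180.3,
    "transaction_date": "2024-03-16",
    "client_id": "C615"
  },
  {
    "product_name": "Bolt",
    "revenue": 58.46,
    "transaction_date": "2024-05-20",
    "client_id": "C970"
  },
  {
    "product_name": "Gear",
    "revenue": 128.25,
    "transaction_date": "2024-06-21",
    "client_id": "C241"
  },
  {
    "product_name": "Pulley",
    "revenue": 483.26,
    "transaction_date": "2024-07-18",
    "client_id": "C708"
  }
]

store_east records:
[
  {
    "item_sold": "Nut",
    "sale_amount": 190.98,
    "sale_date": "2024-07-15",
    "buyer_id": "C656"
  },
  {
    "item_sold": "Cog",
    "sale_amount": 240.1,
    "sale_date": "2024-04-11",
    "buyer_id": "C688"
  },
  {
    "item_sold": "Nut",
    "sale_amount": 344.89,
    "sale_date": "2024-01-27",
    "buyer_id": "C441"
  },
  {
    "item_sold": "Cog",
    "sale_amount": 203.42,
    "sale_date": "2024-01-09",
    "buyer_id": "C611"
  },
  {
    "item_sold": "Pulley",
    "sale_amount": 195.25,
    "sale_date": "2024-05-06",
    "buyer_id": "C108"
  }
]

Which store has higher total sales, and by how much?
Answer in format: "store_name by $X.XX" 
store_west by $126.53

Schema mapping: "revenue" (store_west) = "sale_amount" (store_east) = sale amount

Total for store_west: 1301.17
Total for store_east: 1174.64

Difference: |1301.17 - 1174.64| = 126.53
store_west has higher sales by $126.53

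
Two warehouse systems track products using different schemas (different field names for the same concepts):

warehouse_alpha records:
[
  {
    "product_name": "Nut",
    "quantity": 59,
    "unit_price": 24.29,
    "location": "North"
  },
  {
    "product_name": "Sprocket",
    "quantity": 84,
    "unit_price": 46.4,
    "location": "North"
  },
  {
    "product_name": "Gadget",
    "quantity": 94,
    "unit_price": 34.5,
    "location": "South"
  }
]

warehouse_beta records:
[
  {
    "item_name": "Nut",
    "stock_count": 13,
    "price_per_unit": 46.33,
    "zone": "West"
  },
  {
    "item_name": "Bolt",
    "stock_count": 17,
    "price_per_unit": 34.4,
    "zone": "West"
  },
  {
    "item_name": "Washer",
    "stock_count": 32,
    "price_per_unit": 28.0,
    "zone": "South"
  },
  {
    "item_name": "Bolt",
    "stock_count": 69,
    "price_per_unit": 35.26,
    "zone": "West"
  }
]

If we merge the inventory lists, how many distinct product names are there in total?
5

Schema mapping: "product_name" (warehouse_alpha) = "item_name" (warehouse_beta) = product name

Products in warehouse_alpha: ['Gadget', 'Nut', 'Sprocket']
Products in warehouse_beta: ['Bolt', 'Nut', 'Washer']

Union (unique products): ['Bolt', 'Gadget', 'Nut', 'Sprocket', 'Washer']
Count: 5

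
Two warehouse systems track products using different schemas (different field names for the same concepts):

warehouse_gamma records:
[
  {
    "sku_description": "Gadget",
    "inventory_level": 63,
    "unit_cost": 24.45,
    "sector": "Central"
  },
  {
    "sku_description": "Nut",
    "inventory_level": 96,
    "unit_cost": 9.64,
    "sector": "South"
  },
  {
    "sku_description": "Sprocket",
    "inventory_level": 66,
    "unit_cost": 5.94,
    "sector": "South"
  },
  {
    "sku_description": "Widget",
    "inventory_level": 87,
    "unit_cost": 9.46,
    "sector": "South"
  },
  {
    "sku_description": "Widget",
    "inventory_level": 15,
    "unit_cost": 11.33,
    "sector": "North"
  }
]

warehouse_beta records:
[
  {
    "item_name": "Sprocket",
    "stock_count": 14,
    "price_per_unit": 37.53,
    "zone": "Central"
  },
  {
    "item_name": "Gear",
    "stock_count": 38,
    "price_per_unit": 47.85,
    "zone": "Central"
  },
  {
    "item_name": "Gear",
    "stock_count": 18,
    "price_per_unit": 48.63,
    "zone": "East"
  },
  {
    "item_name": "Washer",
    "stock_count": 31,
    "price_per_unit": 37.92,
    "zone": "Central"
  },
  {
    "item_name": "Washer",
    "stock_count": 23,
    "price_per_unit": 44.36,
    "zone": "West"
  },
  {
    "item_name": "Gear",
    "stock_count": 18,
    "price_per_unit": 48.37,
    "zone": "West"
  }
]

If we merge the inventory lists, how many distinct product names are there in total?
6

Schema mapping: "sku_description" (warehouse_gamma) = "item_name" (warehouse_beta) = product name

Products in warehouse_gamma: ['Gadget', 'Nut', 'Sprocket', 'Widget']
Products in warehouse_beta: ['Gear', 'Sprocket', 'Washer']

Union (unique products): ['Gadget', 'Gear', 'Nut', 'Sprocket', 'Washer', 'Widget']
Count: 6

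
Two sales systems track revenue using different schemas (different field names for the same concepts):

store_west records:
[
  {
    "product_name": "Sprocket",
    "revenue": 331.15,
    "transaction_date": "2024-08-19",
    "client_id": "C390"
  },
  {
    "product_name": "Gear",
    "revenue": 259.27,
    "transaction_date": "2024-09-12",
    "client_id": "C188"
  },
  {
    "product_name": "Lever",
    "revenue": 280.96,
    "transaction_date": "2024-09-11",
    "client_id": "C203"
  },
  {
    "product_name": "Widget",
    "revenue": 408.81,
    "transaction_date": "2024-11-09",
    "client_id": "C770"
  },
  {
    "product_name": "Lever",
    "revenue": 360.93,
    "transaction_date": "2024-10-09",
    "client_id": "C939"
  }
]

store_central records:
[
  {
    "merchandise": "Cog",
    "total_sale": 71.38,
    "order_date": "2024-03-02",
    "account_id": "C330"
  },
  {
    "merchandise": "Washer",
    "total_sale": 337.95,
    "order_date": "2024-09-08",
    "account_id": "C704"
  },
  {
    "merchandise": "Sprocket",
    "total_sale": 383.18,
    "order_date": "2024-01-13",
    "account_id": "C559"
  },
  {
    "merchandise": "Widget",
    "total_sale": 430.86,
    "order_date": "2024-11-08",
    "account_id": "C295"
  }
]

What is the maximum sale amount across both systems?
430.86

Reconcile: "revenue" (store_west) = "total_sale" (store_central) = sale amount

Maximum in store_west: 408.81
Maximum in store_central: 430.86

Overall maximum: max(408.81, 430.86) = 430.86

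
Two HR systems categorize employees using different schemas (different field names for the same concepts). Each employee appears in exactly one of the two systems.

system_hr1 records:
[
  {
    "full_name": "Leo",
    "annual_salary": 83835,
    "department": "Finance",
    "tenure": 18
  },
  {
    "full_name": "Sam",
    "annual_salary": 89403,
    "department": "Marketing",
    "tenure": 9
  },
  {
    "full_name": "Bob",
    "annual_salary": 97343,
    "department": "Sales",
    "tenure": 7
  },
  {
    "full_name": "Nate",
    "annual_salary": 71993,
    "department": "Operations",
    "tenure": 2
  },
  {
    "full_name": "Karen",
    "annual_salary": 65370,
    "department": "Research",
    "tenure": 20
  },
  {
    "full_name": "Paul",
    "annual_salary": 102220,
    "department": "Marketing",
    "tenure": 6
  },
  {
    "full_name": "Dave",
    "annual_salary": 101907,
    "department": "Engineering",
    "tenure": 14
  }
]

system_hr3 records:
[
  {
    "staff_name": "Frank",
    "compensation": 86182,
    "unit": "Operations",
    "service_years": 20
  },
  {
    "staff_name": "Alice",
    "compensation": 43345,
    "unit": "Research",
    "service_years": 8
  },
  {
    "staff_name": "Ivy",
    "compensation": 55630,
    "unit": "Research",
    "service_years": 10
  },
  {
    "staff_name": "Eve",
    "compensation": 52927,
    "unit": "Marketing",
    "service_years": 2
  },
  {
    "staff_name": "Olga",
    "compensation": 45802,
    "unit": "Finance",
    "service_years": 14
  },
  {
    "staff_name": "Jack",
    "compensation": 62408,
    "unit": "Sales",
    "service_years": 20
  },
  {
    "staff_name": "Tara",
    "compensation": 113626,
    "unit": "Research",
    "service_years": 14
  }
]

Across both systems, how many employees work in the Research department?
4

Schema mapping: "department" (system_hr1) = "unit" (system_hr3) = department

Research employees in system_hr1: 1
Research employees in system_hr3: 3

Total in Research: 1 + 3 = 4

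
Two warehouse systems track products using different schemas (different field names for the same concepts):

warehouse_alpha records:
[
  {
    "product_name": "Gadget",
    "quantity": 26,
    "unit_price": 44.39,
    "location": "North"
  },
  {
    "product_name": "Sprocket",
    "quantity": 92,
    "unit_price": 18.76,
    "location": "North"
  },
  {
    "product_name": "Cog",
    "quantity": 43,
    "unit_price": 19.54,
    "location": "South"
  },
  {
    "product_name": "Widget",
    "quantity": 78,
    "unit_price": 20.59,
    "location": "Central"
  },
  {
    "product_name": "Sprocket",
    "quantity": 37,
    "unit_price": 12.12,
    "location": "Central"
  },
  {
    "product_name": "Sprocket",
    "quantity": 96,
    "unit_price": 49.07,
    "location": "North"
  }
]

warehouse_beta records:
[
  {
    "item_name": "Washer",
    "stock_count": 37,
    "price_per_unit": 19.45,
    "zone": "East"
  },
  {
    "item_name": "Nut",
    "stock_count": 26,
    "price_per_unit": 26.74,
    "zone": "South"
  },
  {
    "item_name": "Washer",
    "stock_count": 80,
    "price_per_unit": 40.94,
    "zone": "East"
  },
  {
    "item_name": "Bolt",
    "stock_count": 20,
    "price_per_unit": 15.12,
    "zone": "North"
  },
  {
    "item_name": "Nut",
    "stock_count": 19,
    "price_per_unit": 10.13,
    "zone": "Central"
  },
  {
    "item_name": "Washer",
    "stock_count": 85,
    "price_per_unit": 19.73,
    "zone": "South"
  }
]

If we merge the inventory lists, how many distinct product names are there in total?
7

Schema mapping: "product_name" (warehouse_alpha) = "item_name" (warehouse_beta) = product name

Products in warehouse_alpha: ['Cog', 'Gadget', 'Sprocket', 'Widget']
Products in warehouse_beta: ['Bolt', 'Nut', 'Washer']

Union (unique products): ['Bolt', 'Cog', 'Gadget', 'Nut', 'Sprocket', 'Washer', 'Widget']
Count: 7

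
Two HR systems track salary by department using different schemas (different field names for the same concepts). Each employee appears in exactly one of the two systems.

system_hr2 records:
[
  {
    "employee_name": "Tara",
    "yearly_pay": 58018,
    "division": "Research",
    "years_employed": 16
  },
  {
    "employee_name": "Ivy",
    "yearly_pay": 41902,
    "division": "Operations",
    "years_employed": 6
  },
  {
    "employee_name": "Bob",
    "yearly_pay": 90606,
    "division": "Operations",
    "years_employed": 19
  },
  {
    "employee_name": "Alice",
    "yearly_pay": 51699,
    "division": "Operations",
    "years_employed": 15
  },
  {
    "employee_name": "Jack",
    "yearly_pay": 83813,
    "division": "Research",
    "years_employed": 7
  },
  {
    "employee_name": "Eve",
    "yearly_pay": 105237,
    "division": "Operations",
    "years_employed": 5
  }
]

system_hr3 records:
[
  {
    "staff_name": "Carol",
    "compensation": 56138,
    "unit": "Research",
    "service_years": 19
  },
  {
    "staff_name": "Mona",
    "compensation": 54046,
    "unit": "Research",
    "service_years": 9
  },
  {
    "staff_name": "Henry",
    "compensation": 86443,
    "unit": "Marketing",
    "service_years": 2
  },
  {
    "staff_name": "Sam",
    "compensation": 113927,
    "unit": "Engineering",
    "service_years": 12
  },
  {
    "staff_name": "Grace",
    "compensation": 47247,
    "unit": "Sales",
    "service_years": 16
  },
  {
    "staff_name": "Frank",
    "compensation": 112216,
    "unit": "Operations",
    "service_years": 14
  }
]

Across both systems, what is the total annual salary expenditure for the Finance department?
0

Schema mappings:
- "division" (system_hr2) = "unit" (system_hr3) = department
- "yearly_pay" (system_hr2) = "compensation" (system_hr3) = salary

Finance salaries from system_hr2: 0
Finance salaries from system_hr3: 0

Total: 0 + 0 = 0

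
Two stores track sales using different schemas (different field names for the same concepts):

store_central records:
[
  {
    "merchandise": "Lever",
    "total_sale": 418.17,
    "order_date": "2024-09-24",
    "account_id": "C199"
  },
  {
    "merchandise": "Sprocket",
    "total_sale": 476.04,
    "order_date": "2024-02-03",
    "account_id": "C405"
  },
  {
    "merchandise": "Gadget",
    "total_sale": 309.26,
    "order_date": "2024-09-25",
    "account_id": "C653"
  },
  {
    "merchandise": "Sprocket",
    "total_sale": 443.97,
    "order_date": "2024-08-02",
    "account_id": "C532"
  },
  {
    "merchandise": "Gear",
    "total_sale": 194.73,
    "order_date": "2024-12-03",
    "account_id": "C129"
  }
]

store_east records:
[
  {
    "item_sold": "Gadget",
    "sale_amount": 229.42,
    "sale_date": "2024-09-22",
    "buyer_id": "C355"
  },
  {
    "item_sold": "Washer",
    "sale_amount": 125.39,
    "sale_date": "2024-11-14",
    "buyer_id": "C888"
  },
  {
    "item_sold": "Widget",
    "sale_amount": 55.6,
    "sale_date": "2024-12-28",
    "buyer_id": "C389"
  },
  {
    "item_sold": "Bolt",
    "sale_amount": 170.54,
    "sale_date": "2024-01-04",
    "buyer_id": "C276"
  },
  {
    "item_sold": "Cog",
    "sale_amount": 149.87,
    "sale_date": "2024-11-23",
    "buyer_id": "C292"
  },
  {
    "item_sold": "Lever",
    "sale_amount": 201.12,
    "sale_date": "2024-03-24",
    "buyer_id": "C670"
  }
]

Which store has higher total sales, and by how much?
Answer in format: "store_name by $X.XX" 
store_central by $910.23

Schema mapping: "total_sale" (store_central) = "sale_amount" (store_east) = sale amount

Total for store_central: 1842.17
Total for store_east: 931.94

Difference: |1842.17 - 931.94| = 910.23
store_central has higher sales by $910.23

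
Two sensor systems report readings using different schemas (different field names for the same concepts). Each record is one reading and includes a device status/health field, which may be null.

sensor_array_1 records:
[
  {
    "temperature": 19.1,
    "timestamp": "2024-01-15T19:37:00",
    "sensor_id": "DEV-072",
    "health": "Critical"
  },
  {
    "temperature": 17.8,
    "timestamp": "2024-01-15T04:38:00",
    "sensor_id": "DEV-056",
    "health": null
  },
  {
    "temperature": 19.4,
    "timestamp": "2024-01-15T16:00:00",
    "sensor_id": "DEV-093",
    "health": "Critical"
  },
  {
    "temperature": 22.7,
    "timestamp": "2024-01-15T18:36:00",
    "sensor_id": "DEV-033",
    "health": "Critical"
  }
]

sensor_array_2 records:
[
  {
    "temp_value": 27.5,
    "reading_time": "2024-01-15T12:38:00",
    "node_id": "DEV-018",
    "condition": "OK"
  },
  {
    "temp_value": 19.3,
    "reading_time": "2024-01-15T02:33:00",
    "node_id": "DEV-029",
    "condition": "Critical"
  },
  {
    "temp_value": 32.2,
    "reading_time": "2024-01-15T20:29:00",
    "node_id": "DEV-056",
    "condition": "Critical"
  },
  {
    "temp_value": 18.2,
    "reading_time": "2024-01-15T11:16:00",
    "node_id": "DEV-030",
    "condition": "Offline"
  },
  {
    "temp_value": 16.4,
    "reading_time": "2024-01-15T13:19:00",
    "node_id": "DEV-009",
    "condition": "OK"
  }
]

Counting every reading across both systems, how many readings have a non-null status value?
8

Schema mapping: "health" (sensor_array_1) = "condition" (sensor_array_2) = status

Non-null in sensor_array_1: 3
Non-null in sensor_array_2: 5

Total non-null: 3 + 5 = 8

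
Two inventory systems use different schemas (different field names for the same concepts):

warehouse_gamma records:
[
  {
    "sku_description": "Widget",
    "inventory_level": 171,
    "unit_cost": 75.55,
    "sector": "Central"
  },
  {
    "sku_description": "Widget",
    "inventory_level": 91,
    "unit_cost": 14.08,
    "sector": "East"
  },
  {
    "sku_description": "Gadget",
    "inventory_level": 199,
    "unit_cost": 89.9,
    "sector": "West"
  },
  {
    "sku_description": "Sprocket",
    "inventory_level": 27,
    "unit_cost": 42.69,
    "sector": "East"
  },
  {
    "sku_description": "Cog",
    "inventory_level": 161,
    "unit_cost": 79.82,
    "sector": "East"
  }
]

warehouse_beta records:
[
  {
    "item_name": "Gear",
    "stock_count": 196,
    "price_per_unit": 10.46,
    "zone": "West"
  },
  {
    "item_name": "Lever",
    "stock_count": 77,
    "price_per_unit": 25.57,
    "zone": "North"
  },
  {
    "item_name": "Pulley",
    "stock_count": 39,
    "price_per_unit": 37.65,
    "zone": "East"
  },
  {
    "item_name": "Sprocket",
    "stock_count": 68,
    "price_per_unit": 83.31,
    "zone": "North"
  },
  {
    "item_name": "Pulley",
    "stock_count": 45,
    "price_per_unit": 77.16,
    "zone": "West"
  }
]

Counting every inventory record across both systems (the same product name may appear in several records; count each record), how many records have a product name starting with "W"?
2

Schema mapping: "sku_description" (warehouse_gamma) = "item_name" (warehouse_beta) = product name

Records with product name starting with "W" in warehouse_gamma: 2
Records with product name starting with "W" in warehouse_beta: 0

Total: 2 + 0 = 2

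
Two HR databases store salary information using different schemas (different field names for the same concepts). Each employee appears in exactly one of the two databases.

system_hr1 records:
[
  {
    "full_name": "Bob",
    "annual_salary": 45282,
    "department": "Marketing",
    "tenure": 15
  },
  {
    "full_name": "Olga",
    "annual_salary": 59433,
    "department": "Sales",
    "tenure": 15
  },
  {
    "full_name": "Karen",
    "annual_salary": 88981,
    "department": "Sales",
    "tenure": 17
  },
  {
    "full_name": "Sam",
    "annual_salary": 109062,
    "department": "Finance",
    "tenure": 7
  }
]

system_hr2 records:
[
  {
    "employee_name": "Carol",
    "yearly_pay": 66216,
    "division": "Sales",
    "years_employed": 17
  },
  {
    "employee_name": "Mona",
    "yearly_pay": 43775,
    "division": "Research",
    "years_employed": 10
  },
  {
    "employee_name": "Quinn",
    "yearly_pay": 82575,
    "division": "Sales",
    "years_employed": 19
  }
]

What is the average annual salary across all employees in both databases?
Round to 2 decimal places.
70760.57

Schema mapping: "annual_salary" (system_hr1) = "yearly_pay" (system_hr2) = annual salary

All salaries: [45282, 59433, 88981, 109062, 66216, 43775, 82575]
Sum: 495324
Count: 7
Average: 495324 / 7 = 70760.57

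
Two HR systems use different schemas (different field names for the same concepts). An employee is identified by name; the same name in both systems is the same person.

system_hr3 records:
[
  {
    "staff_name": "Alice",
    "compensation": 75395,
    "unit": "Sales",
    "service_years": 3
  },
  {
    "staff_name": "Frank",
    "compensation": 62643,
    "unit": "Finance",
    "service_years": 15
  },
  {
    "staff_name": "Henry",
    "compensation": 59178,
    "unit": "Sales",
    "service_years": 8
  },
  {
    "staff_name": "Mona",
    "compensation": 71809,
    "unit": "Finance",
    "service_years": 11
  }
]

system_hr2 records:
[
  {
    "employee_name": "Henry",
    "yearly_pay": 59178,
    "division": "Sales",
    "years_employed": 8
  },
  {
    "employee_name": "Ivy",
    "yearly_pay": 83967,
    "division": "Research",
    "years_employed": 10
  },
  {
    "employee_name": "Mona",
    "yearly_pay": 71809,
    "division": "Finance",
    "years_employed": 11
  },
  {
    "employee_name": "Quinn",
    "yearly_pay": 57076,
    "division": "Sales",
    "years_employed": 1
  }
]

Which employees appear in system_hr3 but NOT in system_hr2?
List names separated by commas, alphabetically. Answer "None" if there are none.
Alice, Frank

Schema mapping: "staff_name" (system_hr3) = "employee_name" (system_hr2) = employee name

Names in system_hr3: ['Alice', 'Frank', 'Henry', 'Mona']
Names in system_hr2: ['Henry', 'Ivy', 'Mona', 'Quinn']

In system_hr3 but not system_hr2: ['Alice', 'Frank']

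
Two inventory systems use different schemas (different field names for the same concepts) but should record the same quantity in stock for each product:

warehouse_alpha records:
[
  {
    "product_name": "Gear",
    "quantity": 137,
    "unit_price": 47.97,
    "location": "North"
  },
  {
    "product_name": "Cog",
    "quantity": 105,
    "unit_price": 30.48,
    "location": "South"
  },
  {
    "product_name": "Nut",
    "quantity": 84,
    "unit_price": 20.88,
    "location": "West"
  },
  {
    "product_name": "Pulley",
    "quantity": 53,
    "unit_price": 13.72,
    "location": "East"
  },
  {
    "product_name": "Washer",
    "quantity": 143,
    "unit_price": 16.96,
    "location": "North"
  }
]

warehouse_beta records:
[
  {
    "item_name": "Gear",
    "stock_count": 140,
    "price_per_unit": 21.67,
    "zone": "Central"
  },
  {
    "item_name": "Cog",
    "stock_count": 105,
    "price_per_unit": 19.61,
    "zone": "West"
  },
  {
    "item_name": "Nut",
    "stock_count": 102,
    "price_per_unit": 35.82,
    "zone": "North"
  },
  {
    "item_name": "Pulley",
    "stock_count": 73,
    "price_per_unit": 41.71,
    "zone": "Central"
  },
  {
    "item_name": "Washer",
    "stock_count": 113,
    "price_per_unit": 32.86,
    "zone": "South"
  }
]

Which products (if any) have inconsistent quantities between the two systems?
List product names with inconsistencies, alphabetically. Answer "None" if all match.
Gear, Nut, Pulley, Washer

Schema mappings:
- "product_name" (warehouse_alpha) = "item_name" (warehouse_beta) = product name
- "quantity" (warehouse_alpha) = "stock_count" (warehouse_beta) = quantity

Comparison:
  Gear: 137 vs 140 - MISMATCH
  Cog: 105 vs 105 - MATCH
  Nut: 84 vs 102 - MISMATCH
  Pulley: 53 vs 73 - MISMATCH
  Washer: 143 vs 113 - MISMATCH

Products with inconsistencies: Gear, Nut, Pulley, Washer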